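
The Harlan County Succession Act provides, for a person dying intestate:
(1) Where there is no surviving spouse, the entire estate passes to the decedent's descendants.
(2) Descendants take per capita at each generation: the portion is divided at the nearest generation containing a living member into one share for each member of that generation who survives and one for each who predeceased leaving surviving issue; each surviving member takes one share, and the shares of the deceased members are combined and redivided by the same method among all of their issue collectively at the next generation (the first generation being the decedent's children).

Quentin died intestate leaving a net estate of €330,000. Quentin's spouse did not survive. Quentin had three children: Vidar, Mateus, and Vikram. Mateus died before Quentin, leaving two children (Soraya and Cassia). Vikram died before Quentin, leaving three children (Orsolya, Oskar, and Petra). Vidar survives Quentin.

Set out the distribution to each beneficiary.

Vidar: €110,000; Soraya: €44,000; Cassia: €44,000; Orsolya: €44,000; Oskar: €44,000; Petra: €44,000

The entire €330,000 passes to the descendants.
That amount (€330,000) is divided at the children's generation into 3 shares of €110,000. Vidar takes €110,000. The 2 shares of the deceased (Mateus and Vikram) are combined into a pool of €220,000.
That pool (€220,000) is divided at the grandchildren's generation equally among Soraya, Cassia, Orsolya, Oskar, and Petra: €44,000 each.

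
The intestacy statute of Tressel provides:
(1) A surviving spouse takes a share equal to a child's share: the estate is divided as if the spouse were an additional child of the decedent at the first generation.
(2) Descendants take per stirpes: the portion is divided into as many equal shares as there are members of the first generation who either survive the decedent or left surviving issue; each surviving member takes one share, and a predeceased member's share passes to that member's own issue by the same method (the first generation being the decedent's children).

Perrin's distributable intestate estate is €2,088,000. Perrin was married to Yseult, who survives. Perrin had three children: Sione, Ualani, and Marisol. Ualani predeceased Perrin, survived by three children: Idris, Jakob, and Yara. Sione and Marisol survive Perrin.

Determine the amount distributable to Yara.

The spouse counts as an additional share at the children's level, so there are 4 primary shares of €522,000. Yseult takes one such share (€522,000).
The children's combined portion (€1,566,000) is divided into 3 shares of €522,000: Sione and Marisol each take €522,000; Ualani's €522,000 share passes to Ualani's issue.
Ualani's share (€522,000) is divided into 3 shares of €174,000: Idris, Jakob, and Yara each take €174,000.

Yara receives €174,000.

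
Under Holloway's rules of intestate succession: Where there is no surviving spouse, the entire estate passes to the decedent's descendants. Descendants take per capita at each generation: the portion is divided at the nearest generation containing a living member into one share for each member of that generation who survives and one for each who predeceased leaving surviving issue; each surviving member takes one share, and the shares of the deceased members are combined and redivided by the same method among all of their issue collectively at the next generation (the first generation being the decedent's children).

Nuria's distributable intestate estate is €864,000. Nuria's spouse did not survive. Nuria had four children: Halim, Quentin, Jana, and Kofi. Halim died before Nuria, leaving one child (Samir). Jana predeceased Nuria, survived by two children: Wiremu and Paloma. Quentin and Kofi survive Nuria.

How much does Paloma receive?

Paloma receives €144,000.

The entire €864,000 passes to the descendants.
That amount (€864,000) is divided at the children's generation into 4 shares of €216,000. Quentin and Kofi each take €216,000. The 2 shares of the deceased (Halim and Jana) are combined into a pool of €432,000.
That pool (€432,000) is divided at the grandchildren's generation equally among Samir, Wiremu, and Paloma: €144,000 each.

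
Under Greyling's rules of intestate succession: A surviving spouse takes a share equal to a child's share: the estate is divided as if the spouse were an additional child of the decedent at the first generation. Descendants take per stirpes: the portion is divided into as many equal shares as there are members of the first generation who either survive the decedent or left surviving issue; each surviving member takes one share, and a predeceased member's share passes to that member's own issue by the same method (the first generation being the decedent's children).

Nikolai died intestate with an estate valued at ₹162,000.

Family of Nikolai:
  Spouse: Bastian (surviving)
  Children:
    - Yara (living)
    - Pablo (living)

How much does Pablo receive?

The spouse counts as an additional share at the children's level, so there are 3 primary shares of ₹54,000. Bastian takes one such share (₹54,000).
The children's combined portion (₹108,000) is divided into 2 shares of ₹54,000: Yara and Pablo each take ₹54,000.

Pablo receives ₹54,000.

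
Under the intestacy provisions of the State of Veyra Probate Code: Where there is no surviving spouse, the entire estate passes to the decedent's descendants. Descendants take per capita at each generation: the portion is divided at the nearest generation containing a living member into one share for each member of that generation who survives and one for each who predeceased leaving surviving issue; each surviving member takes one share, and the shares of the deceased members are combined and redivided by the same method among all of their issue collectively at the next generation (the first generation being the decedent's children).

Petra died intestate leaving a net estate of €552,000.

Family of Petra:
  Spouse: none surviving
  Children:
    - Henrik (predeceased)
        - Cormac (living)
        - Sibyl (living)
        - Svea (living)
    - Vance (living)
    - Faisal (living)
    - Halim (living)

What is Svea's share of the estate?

Svea receives €46,000.

The entire €552,000 passes to the descendants.
That amount (€552,000) is divided at the children's generation into 4 shares of €138,000. Vance, Faisal, and Halim each take €138,000. The remaining share for the deceased Henrik (€138,000) is carried to the next generation.
That pool (€138,000) is divided at the grandchildren's generation equally among Cormac, Sibyl, and Svea: €46,000 each.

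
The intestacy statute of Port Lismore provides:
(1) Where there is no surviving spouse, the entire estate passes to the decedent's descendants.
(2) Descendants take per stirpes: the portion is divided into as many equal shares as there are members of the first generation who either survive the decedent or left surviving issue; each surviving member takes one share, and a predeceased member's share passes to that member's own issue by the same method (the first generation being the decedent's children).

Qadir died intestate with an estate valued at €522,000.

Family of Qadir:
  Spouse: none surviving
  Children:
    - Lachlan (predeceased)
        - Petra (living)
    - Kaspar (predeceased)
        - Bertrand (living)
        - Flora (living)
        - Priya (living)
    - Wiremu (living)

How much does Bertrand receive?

The entire €522,000 passes to the descendants.
That amount (€522,000) is divided into 3 shares of €174,000: Wiremu takes €174,000; Lachlan's €174,000 share passes to Lachlan's issue; Kaspar's €174,000 share passes to Kaspar's issue.
Lachlan's share (€174,000) passes entirely to Petra.
Kaspar's share (€174,000) is divided into 3 shares of €58,000: Bertrand, Flora, and Priya each take €58,000.

Bertrand receives €58,000.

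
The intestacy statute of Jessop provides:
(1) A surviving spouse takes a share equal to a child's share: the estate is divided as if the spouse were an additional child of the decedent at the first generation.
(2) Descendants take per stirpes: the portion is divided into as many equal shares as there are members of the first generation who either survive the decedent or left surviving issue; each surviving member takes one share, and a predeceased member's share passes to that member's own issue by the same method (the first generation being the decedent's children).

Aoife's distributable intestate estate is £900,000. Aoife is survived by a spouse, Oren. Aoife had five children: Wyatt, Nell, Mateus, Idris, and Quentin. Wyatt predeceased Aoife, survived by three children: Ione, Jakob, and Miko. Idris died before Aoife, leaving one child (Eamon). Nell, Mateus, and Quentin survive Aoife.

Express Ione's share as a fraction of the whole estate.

Ione receives 1/18 of the estate.

The spouse counts as an additional share at the children's level, so there are 6 primary shares of £150,000. Oren takes one such share (£150,000).
The children's combined portion (£750,000) is divided into 5 shares of £150,000: Nell, Mateus, and Quentin each take £150,000; Wyatt's £150,000 share passes to Wyatt's issue; Idris's £150,000 share passes to Idris's issue.
Wyatt's share (£150,000) is divided into 3 shares of £50,000: Ione, Jakob, and Miko each take £50,000.
Idris's share (£150,000) passes entirely to Eamon.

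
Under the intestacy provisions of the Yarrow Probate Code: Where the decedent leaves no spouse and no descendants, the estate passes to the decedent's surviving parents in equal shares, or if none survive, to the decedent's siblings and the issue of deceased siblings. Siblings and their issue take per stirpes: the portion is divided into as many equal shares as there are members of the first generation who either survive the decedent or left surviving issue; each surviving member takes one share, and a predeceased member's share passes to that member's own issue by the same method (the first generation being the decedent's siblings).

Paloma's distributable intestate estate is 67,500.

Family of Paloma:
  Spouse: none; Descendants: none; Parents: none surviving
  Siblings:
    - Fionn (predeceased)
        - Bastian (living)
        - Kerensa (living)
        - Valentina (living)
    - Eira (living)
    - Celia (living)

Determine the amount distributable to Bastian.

Bastian receives 7,500.

The entire 67,500 passes to the siblings and their issue.
That amount (67,500) is divided into 3 shares of 22,500: Eira and Celia each take 22,500; Fionn's 22,500 share passes to Fionn's issue.
Fionn's share (22,500) is divided into 3 shares of 7,500: Bastian, Kerensa, and Valentina each take 7,500.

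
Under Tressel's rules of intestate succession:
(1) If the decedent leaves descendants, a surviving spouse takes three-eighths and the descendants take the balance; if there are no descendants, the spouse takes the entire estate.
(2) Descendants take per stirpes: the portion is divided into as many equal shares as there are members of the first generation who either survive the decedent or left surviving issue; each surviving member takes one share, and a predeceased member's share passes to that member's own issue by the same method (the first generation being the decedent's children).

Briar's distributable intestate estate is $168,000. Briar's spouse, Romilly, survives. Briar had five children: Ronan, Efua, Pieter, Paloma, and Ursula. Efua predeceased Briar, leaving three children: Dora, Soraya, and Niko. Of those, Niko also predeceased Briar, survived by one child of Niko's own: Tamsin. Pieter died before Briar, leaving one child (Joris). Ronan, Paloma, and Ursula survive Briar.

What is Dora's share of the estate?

Dora receives $7,000.

Romilly takes three-eighths of $168,000 = $63,000. The remaining $105,000 passes to the descendants.
The descendants' portion ($105,000) is divided into 5 shares of $21,000: Ronan, Paloma, and Ursula each take $21,000; Efua's $21,000 share passes to Efua's issue; Pieter's $21,000 share passes to Pieter's issue.
Efua's share ($21,000) is divided into 3 shares of $7,000: Dora and Soraya each take $7,000; Niko's $7,000 share passes to Niko's issue.
Niko's share ($7,000) passes entirely to Tamsin.
Pieter's share ($21,000) passes entirely to Joris.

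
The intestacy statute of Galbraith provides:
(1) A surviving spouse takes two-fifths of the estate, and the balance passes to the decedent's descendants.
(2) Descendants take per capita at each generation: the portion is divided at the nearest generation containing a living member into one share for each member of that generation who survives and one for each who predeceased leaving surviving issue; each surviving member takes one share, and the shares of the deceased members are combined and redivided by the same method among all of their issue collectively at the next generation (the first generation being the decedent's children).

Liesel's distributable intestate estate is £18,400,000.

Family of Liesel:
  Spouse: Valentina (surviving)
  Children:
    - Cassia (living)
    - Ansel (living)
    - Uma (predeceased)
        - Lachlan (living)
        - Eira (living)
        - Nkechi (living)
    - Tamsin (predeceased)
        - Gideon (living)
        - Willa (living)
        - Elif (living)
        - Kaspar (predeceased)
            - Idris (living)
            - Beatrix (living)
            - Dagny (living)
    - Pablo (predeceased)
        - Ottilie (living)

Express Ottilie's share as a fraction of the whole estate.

Valentina takes two-fifths of £18,400,000 = £7,360,000. The remaining £11,040,000 passes to the descendants.
The descendants' portion (£11,040,000) is divided at the children's generation into 5 shares of £2,208,000. Cassia and Ansel each take £2,208,000. The 3 shares of the deceased (Uma, Tamsin, and Pablo) are combined into a pool of £6,624,000.
That pool (£6,624,000) is divided at the grandchildren's generation into 8 shares of £828,000. Lachlan, Eira, Nkechi, Gideon, Willa, Elif, and Ottilie each take £828,000. The remaining share for the deceased Kaspar (£828,000) is carried to the next generation.
That pool (£828,000) is divided at the great-grandchildren's generation equally among Idris, Beatrix, and Dagny: £276,000 each.

Ottilie receives 9/200 of the estate.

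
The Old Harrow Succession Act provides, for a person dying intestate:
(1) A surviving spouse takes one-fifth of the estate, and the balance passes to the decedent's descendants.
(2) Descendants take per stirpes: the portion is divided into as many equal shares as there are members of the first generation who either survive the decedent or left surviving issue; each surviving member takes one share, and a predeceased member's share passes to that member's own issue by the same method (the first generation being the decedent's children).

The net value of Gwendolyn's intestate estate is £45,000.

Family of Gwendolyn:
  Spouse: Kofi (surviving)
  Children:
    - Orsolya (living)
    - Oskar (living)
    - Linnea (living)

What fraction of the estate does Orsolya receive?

Orsolya receives 4/15 of the estate.

Kofi takes one-fifth of £45,000 = £9,000. The remaining £36,000 passes to the descendants.
The descendants' portion (£36,000) is divided into 3 shares of £12,000: Orsolya, Oskar, and Linnea each take £12,000.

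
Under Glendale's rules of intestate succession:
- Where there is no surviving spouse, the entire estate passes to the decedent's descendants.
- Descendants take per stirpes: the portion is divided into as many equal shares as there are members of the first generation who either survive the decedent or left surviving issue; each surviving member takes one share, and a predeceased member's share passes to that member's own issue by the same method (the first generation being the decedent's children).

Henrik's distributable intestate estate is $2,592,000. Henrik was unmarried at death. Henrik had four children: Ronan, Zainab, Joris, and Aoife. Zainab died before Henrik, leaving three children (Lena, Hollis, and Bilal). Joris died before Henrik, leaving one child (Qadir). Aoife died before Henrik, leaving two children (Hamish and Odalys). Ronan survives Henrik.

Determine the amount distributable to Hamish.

The entire $2,592,000 passes to the descendants.
That amount ($2,592,000) is divided into 4 shares of $648,000: Ronan takes $648,000; Zainab's $648,000 share passes to Zainab's issue; Joris's $648,000 share passes to Joris's issue; Aoife's $648,000 share passes to Aoife's issue.
Zainab's share ($648,000) is divided into 3 shares of $216,000: Lena, Hollis, and Bilal each take $216,000.
Joris's share ($648,000) passes entirely to Qadir.
Aoife's share ($648,000) is divided into 2 shares of $324,000: Hamish and Odalys each take $324,000.

Hamish receives $324,000.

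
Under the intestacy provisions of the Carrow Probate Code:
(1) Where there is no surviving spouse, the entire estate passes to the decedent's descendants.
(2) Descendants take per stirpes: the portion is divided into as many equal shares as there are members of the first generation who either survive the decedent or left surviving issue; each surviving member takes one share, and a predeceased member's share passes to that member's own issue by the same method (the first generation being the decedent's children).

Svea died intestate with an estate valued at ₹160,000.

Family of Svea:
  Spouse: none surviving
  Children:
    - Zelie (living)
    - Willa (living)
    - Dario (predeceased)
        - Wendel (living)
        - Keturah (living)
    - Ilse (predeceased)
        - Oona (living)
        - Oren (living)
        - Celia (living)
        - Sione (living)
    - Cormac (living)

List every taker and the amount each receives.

Zelie: ₹32,000; Willa: ₹32,000; Wendel: ₹16,000; Keturah: ₹16,000; Oona: ₹8,000; Oren: ₹8,000; Celia: ₹8,000; Sione: ₹8,000; Cormac: ₹32,000

The entire ₹160,000 passes to the descendants.
That amount (₹160,000) is divided into 5 shares of ₹32,000: Zelie, Willa, and Cormac each take ₹32,000; Dario's ₹32,000 share passes to Dario's issue; Ilse's ₹32,000 share passes to Ilse's issue.
Dario's share (₹32,000) is divided into 2 shares of ₹16,000: Wendel and Keturah each take ₹16,000.
Ilse's share (₹32,000) is divided into 4 shares of ₹8,000: Oona, Oren, Celia, and Sione each take ₹8,000.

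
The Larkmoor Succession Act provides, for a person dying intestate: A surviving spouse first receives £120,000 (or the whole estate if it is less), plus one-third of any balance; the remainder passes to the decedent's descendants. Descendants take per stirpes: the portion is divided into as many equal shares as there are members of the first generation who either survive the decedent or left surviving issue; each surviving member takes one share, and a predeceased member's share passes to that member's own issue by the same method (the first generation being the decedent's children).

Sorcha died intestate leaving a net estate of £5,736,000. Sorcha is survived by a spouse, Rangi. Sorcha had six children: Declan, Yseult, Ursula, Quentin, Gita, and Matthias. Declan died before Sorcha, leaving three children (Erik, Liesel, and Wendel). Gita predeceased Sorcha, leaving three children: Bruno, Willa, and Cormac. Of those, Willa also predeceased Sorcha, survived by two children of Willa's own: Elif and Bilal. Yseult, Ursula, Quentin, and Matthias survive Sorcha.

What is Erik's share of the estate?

Rangi first takes £120,000, leaving a balance of £5,616,000. Rangi then takes one-third of the balance (£1,872,000), for a total of £1,992,000. The remaining £3,744,000 passes to the descendants.
The descendants' portion (£3,744,000) is divided into 6 shares of £624,000: Yseult, Ursula, Quentin, and Matthias each take £624,000; Declan's £624,000 share passes to Declan's issue; Gita's £624,000 share passes to Gita's issue.
Declan's share (£624,000) is divided into 3 shares of £208,000: Erik, Liesel, and Wendel each take £208,000.
Gita's share (£624,000) is divided into 3 shares of £208,000: Bruno and Cormac each take £208,000; Willa's £208,000 share passes to Willa's issue.
Willa's share (£208,000) is divided into 2 shares of £104,000: Elif and Bilal each take £104,000.

Erik receives £208,000.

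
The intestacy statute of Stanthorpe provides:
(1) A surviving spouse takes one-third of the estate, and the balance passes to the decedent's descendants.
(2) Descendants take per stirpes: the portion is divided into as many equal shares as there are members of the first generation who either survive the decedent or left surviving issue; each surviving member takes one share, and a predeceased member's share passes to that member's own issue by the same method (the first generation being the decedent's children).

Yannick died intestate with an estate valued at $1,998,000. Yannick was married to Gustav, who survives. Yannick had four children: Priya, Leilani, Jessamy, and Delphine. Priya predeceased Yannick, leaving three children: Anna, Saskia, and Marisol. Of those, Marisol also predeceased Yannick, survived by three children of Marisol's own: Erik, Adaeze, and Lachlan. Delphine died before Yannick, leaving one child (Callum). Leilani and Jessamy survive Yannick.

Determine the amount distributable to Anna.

Anna receives $111,000.

Gustav takes one-third of $1,998,000 = $666,000. The remaining $1,332,000 passes to the descendants.
The descendants' portion ($1,332,000) is divided into 4 shares of $333,000: Leilani and Jessamy each take $333,000; Priya's $333,000 share passes to Priya's issue; Delphine's $333,000 share passes to Delphine's issue.
Priya's share ($333,000) is divided into 3 shares of $111,000: Anna and Saskia each take $111,000; Marisol's $111,000 share passes to Marisol's issue.
Marisol's share ($111,000) is divided into 3 shares of $37,000: Erik, Adaeze, and Lachlan each take $37,000.
Delphine's share ($333,000) passes entirely to Callum.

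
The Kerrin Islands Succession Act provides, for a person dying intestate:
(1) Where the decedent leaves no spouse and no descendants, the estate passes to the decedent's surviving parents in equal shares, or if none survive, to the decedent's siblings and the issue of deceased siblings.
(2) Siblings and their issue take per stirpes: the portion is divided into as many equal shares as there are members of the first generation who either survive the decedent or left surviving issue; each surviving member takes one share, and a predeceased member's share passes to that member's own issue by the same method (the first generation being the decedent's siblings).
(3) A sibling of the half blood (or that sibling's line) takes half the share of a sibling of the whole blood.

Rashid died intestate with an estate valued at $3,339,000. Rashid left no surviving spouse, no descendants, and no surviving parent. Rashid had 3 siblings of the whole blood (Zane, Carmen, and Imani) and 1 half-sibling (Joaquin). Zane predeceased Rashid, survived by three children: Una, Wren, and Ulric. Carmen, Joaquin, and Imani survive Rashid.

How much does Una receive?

Una receives $318,000.

The entire $3,339,000 passes to the siblings and their issue.
Counting each half-blood sibling's line as half a unit, there are 7/2 units in $3,339,000, so one unit is $954,000. Whole-blood lines (Zane, Carmen, and Imani) take $954,000 each; half-blood lines (Joaquin) take $477,000 each.
Zane's share ($954,000) is divided into 3 shares of $318,000: Una, Wren, and Ulric each take $318,000.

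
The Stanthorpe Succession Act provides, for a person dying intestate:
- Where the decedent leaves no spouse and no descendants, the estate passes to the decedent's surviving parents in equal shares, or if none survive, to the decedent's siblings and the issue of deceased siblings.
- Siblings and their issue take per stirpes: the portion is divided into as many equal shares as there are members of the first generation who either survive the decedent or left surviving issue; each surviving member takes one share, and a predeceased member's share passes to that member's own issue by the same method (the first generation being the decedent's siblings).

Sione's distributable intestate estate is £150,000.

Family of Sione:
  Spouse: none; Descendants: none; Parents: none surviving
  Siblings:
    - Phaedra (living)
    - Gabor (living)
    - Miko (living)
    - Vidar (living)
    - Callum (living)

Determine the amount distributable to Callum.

Callum receives £30,000.

The entire £150,000 passes to the siblings and their issue.
That amount (£150,000) is divided into 5 shares of £30,000: Phaedra, Gabor, Miko, Vidar, and Callum each take £30,000.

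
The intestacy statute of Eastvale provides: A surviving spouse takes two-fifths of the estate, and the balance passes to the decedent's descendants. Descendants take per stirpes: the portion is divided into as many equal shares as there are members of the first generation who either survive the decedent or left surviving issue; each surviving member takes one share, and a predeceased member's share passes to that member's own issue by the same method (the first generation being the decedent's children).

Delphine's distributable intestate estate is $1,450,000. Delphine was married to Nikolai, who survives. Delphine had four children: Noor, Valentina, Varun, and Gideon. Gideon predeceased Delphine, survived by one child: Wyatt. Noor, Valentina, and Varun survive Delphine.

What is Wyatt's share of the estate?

Wyatt receives $217,500.

Nikolai takes two-fifths of $1,450,000 = $580,000. The remaining $870,000 passes to the descendants.
The descendants' portion ($870,000) is divided into 4 shares of $217,500: Noor, Valentina, and Varun each take $217,500; Gideon's $217,500 share passes to Gideon's issue.
Gideon's share ($217,500) passes entirely to Wyatt.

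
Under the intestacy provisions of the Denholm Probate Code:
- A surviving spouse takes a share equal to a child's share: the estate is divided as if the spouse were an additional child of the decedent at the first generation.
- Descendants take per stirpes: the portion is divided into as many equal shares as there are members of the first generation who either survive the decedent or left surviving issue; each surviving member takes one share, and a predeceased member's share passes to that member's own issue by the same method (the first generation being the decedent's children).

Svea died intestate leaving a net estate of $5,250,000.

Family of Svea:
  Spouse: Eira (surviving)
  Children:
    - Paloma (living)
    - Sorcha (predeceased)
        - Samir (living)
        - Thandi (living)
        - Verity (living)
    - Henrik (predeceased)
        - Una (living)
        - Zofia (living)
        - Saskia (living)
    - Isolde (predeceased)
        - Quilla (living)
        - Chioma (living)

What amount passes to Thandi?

The spouse counts as an additional share at the children's level, so there are 5 primary shares of $1,050,000. Eira takes one such share ($1,050,000).
The children's combined portion ($4,200,000) is divided into 4 shares of $1,050,000: Paloma takes $1,050,000; Sorcha's $1,050,000 share passes to Sorcha's issue; Henrik's $1,050,000 share passes to Henrik's issue; Isolde's $1,050,000 share passes to Isolde's issue.
Sorcha's share ($1,050,000) is divided into 3 shares of $350,000: Samir, Thandi, and Verity each take $350,000.
Henrik's share ($1,050,000) is divided into 3 shares of $350,000: Una, Zofia, and Saskia each take $350,000.
Isolde's share ($1,050,000) is divided into 2 shares of $525,000: Quilla and Chioma each take $525,000.

Thandi receives $350,000.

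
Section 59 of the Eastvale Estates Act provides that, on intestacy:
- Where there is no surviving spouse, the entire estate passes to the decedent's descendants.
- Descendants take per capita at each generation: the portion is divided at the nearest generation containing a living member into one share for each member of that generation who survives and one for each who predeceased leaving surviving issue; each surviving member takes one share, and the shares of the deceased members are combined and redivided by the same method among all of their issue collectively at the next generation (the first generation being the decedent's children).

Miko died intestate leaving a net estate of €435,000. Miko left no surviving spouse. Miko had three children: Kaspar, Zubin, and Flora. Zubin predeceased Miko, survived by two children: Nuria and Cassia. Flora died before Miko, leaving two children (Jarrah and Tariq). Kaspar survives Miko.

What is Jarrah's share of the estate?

Jarrah receives €72,500.

The entire €435,000 passes to the descendants.
That amount (€435,000) is divided at the children's generation into 3 shares of €145,000. Kaspar takes €145,000. The 2 shares of the deceased (Zubin and Flora) are combined into a pool of €290,000.
That pool (€290,000) is divided at the grandchildren's generation equally among Nuria, Cassia, Jarrah, and Tariq: €72,500 each.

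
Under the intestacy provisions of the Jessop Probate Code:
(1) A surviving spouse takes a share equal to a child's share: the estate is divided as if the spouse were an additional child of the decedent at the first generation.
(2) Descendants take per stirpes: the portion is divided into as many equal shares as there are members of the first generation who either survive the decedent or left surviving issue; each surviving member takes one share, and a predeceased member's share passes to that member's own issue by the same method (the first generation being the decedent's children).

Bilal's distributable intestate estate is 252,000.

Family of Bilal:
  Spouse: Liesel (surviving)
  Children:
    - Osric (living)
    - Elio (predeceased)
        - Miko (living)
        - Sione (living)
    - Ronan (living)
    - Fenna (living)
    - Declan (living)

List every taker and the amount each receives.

The spouse counts as an additional share at the children's level, so there are 6 primary shares of 42,000. Liesel takes one such share (42,000).
The children's combined portion (210,000) is divided into 5 shares of 42,000: Osric, Ronan, Fenna, and Declan each take 42,000; Elio's 42,000 share passes to Elio's issue.
Elio's share (42,000) is divided into 2 shares of 21,000: Miko and Sione each take 21,000.

Liesel: 42,000; Osric: 42,000; Miko: 21,000; Sione: 21,000; Ronan: 42,000; Fenna: 42,000; Declan: 42,000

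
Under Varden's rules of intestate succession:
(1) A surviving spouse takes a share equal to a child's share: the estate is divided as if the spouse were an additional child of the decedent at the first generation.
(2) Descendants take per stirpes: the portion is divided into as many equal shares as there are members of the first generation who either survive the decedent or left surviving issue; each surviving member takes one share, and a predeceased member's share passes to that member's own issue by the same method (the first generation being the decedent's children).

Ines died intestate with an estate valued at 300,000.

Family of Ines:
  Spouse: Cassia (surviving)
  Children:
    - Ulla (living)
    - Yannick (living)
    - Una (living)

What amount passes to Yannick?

Yannick receives 75,000.

The spouse counts as an additional share at the children's level, so there are 4 primary shares of 75,000. Cassia takes one such share (75,000).
The children's combined portion (225,000) is divided into 3 shares of 75,000: Ulla, Yannick, and Una each take 75,000.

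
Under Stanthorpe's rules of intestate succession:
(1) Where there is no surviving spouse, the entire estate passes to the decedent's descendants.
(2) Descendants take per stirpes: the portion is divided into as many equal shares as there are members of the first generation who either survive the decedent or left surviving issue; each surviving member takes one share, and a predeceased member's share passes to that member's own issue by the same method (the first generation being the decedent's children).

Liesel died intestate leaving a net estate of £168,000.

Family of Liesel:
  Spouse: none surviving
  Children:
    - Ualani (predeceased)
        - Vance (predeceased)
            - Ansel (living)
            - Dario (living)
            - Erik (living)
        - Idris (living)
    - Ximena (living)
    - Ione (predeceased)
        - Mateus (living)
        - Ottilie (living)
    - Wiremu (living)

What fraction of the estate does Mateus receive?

The entire £168,000 passes to the descendants.
That amount (£168,000) is divided into 4 shares of £42,000: Ximena and Wiremu each take £42,000; Ualani's £42,000 share passes to Ualani's issue; Ione's £42,000 share passes to Ione's issue.
Ualani's share (£42,000) is divided into 2 shares of £21,000: Idris takes £21,000; Vance's £21,000 share passes to Vance's issue.
Vance's share (£21,000) is divided into 3 shares of £7,000: Ansel, Dario, and Erik each take £7,000.
Ione's share (£42,000) is divided into 2 shares of £21,000: Mateus and Ottilie each take £21,000.

Mateus receives 1/8 of the estate.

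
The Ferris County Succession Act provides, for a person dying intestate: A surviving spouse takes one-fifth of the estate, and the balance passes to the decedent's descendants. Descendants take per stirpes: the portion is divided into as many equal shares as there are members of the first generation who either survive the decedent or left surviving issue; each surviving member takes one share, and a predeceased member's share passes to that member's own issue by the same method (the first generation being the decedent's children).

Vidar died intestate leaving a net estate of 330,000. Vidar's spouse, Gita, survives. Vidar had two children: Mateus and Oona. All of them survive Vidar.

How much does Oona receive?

Oona receives 132,000.

Gita takes one-fifth of 330,000 = 66,000. The remaining 264,000 passes to the descendants.
The descendants' portion (264,000) is divided into 2 shares of 132,000: Mateus and Oona each take 132,000.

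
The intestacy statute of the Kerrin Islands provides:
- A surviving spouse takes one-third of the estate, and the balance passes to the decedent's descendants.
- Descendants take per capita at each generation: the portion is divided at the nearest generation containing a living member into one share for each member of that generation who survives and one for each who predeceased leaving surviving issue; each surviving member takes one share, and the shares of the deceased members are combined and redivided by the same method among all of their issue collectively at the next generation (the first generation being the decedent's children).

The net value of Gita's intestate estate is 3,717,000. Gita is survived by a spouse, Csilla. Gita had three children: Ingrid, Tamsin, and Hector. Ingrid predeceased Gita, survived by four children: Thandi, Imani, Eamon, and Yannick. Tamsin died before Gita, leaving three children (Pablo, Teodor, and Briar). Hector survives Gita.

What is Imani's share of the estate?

Imani receives 236,000.

Csilla takes one-third of 3,717,000 = 1,239,000. The remaining 2,478,000 passes to the descendants.
The descendants' portion (2,478,000) is divided at the children's generation into 3 shares of 826,000. Hector takes 826,000. The 2 shares of the deceased (Ingrid and Tamsin) are combined into a pool of 1,652,000.
That pool (1,652,000) is divided at the grandchildren's generation equally among Thandi, Imani, Eamon, Yannick, Pablo, Teodor, and Briar: 236,000 each.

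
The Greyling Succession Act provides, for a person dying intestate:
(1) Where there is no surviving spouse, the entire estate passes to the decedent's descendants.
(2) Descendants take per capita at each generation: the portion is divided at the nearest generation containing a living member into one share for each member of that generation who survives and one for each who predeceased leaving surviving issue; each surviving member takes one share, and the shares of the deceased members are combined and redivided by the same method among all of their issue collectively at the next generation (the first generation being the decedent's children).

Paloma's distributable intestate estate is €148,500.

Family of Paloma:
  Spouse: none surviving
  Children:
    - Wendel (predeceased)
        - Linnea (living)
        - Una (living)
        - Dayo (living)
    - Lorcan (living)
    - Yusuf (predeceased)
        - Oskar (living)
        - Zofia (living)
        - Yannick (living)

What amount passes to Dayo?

Dayo receives €16,500.

The entire €148,500 passes to the descendants.
That amount (€148,500) is divided at the children's generation into 3 shares of €49,500. Lorcan takes €49,500. The 2 shares of the deceased (Wendel and Yusuf) are combined into a pool of €99,000.
That pool (€99,000) is divided at the grandchildren's generation equally among Linnea, Una, Dayo, Oskar, Zofia, and Yannick: €16,500 each.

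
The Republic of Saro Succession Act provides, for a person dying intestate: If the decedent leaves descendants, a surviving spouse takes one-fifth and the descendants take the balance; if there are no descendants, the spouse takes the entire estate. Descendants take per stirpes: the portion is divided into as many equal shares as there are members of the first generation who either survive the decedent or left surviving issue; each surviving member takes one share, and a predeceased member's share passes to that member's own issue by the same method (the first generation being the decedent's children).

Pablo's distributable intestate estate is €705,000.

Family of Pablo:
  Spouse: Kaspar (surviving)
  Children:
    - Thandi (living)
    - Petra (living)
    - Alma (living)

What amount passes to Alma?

Alma receives €188,000.

Kaspar takes one-fifth of €705,000 = €141,000. The remaining €564,000 passes to the descendants.
The descendants' portion (€564,000) is divided into 3 shares of €188,000: Thandi, Petra, and Alma each take €188,000.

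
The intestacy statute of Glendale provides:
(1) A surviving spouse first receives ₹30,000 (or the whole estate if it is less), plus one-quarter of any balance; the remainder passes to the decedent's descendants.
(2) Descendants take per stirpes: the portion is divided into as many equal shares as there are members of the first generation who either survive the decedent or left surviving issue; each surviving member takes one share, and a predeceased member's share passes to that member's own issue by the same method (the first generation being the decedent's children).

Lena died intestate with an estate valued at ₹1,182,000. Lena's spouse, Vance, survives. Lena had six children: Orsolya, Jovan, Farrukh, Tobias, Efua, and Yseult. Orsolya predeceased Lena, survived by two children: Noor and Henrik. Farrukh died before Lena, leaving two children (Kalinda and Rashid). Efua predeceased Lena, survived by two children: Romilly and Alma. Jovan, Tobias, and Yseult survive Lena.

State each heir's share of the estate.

Vance: ₹318,000; Noor: ₹72,000; Henrik: ₹72,000; Jovan: ₹144,000; Kalinda: ₹72,000; Rashid: ₹72,000; Tobias: ₹144,000; Romilly: ₹72,000; Alma: ₹72,000; Yseult: ₹144,000

Vance first takes ₹30,000, leaving a balance of ₹1,152,000. Vance then takes one-quarter of the balance (₹288,000), for a total of ₹318,000. The remaining ₹864,000 passes to the descendants.
The descendants' portion (₹864,000) is divided into 6 shares of ₹144,000: Jovan, Tobias, and Yseult each take ₹144,000; Orsolya's ₹144,000 share passes to Orsolya's issue; Farrukh's ₹144,000 share passes to Farrukh's issue; Efua's ₹144,000 share passes to Efua's issue.
Orsolya's share (₹144,000) is divided into 2 shares of ₹72,000: Noor and Henrik each take ₹72,000.
Farrukh's share (₹144,000) is divided into 2 shares of ₹72,000: Kalinda and Rashid each take ₹72,000.
Efua's share (₹144,000) is divided into 2 shares of ₹72,000: Romilly and Alma each take ₹72,000.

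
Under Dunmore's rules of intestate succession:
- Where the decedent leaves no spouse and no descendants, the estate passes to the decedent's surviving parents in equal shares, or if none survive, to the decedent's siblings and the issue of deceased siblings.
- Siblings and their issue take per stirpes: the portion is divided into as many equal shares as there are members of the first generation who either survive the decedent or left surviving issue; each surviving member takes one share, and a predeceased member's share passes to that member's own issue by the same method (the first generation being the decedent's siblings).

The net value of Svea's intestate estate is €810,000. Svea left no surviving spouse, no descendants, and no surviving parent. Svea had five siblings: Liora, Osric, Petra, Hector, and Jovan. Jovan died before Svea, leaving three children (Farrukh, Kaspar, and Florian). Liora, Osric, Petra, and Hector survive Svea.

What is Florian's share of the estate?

Florian receives €54,000.

The entire €810,000 passes to the siblings and their issue.
That amount (€810,000) is divided into 5 shares of €162,000: Liora, Osric, Petra, and Hector each take €162,000; Jovan's €162,000 share passes to Jovan's issue.
Jovan's share (€162,000) is divided into 3 shares of €54,000: Farrukh, Kaspar, and Florian each take €54,000.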